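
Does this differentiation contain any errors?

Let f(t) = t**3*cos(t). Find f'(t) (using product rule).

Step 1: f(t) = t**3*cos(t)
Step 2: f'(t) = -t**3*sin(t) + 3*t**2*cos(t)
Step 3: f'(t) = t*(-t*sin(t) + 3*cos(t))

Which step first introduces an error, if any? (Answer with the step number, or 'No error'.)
Step 3

Step 3 is incorrect due to a wrong exponent.
The step shows: t*(-t*sin(t) + 3*cos(t))
The correct value should be: t**2*(-t*sin(t) + 3*cos(t))

Explanation: The exponent 2 on t was incorrectly written as 1: the term t**2*(-t*sin(t) + 3*cos(t)) was incorrectly written as t*(-t*sin(t) + 3*cos(t))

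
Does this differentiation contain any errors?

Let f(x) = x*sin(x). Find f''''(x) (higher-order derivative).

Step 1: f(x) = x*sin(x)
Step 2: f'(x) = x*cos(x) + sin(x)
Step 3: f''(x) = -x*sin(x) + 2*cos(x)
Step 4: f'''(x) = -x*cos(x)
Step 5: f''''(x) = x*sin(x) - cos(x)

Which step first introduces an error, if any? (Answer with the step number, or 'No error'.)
Step 4

Step 4 is incorrect due to a dropped term.
The step shows: -x*cos(x)
The correct value should be: -x*cos(x) - 3*sin(x)

Explanation: A term was dropped: the term -3*sin(x) was incorrectly omitted
The later steps are derived from this incorrect expression, so the error originates in Step 4.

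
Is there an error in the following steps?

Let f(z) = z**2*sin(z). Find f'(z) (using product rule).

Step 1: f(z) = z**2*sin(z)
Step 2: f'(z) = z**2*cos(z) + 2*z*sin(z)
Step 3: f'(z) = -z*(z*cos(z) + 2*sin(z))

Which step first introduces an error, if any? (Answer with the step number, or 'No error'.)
Step 3

Step 3 is incorrect due to a sign flip.
The step shows: -z*(z*cos(z) + 2*sin(z))
The correct value should be: z*(z*cos(z) + 2*sin(z))

Explanation: The sign of the whole expression was flipped: the term z*(z*cos(z) + 2*sin(z)) was incorrectly written as -z*(z*cos(z) + 2*sin(z))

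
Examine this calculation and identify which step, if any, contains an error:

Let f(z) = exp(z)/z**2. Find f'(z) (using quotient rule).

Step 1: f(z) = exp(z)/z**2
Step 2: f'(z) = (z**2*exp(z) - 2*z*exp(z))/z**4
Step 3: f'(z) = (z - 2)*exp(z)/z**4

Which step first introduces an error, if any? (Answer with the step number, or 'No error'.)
Step 3

Step 3 is incorrect due to a wrong exponent.
The step shows: (z - 2)*exp(z)/z**4
The correct value should be: (z - 2)*exp(z)/z**3

Explanation: The exponent -3 on z was incorrectly written as -4: the term (z - 2)*exp(z)/z**3 was incorrectly written as (z - 2)*exp(z)/z**4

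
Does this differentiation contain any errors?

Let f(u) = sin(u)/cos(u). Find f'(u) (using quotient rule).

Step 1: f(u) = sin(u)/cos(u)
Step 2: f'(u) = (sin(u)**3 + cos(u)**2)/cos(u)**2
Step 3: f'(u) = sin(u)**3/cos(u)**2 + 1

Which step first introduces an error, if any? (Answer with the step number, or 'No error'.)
Step 2

Step 2 is incorrect due to a wrong exponent.
The step shows: (sin(u)**3 + cos(u)**2)/cos(u)**2
The correct value should be: (sin(u)**2 + cos(u)**2)/cos(u)**2

Explanation: The exponent 2 on sin(u) was incorrectly written as 3: the term (sin(u)**2 + cos(u)**2)/cos(u)**2 was incorrectly written as (sin(u)**3 + cos(u)**2)/cos(u)**2
The later steps are derived from this incorrect expression, so the error originates in Step 2.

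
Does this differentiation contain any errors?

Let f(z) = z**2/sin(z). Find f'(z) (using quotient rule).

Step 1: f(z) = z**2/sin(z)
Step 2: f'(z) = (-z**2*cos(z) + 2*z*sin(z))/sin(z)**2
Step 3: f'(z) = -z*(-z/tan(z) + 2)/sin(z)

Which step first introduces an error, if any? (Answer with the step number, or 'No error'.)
Step 3

Step 3 is incorrect due to a sign flip.
The step shows: -z*(-z/tan(z) + 2)/sin(z)
The correct value should be: z*(-z/tan(z) + 2)/sin(z)

Explanation: The sign of the whole expression was flipped: the term z*(-z/tan(z) + 2)/sin(z) was incorrectly written as -z*(-z/tan(z) + 2)/sin(z)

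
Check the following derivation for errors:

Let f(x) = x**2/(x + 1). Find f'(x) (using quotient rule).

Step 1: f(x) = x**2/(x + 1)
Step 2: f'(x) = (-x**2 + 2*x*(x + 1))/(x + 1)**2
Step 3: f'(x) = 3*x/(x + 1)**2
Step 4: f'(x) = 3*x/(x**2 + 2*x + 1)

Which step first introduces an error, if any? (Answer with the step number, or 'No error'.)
Step 3

Step 3 is incorrect due to a wrong exponent.
The step shows: 3*x/(x + 1)**2
The correct value should be: (x**2 + 2*x)/(x + 1)**2

Explanation: The exponent 2 on x was incorrectly written as 1: the term (x**2 + 2*x)/(x + 1)**2 was incorrectly written as 3*x/(x + 1)**2
The later steps are derived from this incorrect expression, so the error originates in Step 3.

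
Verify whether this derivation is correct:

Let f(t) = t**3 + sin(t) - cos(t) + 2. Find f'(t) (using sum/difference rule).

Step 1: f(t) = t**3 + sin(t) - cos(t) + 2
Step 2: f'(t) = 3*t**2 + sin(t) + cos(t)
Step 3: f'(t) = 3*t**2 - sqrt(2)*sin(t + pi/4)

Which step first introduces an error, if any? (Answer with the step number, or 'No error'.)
Step 3

Step 3 is incorrect due to a sign flip.
The step shows: 3*t**2 - sqrt(2)*sin(t + pi/4)
The correct value should be: 3*t**2 + sqrt(2)*sin(t + pi/4)

Explanation: The sign of one term was flipped: the term sqrt(2)*sin(t + pi/4) was incorrectly written as -sqrt(2)*sin(t + pi/4)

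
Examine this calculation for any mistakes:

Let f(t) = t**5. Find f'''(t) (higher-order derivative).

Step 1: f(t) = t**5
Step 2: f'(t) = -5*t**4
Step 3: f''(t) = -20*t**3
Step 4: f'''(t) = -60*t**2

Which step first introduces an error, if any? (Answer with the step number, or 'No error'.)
Step 2

Step 2 is incorrect due to a sign flip.
The step shows: -5*t**4
The correct value should be: 5*t**4

Explanation: The sign of the whole expression was flipped: the term 5*t**4 was incorrectly written as -5*t**4
The later steps are derived from this incorrect expression, so the error originates in Step 2.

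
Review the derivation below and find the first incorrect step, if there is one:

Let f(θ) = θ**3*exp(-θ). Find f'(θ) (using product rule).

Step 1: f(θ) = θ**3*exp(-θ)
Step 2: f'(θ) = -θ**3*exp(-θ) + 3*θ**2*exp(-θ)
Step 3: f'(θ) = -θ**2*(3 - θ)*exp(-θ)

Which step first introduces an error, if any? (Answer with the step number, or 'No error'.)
Step 3

Step 3 is incorrect due to a sign flip.
The step shows: -θ**2*(3 - θ)*exp(-θ)
The correct value should be: θ**2*(3 - θ)*exp(-θ)

Explanation: The sign of the whole expression was flipped: the term θ**2*(3 - θ)*exp(-θ) was incorrectly written as -θ**2*(3 - θ)*exp(-θ)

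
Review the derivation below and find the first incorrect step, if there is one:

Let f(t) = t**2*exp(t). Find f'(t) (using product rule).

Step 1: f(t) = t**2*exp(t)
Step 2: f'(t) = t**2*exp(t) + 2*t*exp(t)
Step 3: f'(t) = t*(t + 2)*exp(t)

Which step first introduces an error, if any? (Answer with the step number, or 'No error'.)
No error

All steps in this derivation are correct.
The final answer f'(t) = t*(t + 2)*exp(t) is valid.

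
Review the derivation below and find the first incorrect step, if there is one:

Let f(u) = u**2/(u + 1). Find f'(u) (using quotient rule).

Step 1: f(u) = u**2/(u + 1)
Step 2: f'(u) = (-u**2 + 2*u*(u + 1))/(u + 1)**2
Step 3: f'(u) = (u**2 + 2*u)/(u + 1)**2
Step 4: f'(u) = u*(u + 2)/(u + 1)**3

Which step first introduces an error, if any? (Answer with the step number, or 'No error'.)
Step 4

Step 4 is incorrect due to a wrong exponent.
The step shows: u*(u + 2)/(u + 1)**3
The correct value should be: u*(u + 2)/(u + 1)**2

Explanation: The exponent -2 on u + 1 was incorrectly written as -3: the term u*(u + 2)/(u + 1)**2 was incorrectly written as u*(u + 2)/(u + 1)**3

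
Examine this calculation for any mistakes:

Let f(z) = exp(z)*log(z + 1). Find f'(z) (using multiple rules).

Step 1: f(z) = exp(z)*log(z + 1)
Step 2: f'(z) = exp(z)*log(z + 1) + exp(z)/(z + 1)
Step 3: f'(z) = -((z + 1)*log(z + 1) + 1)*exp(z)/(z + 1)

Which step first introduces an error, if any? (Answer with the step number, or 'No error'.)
Step 3

Step 3 is incorrect due to a sign flip.
The step shows: -((z + 1)*log(z + 1) + 1)*exp(z)/(z + 1)
The correct value should be: ((z + 1)*log(z + 1) + 1)*exp(z)/(z + 1)

Explanation: The sign of the whole expression was flipped: the term ((z + 1)*log(z + 1) + 1)*exp(z)/(z + 1) was incorrectly written as -((z + 1)*log(z + 1) + 1)*exp(z)/(z + 1)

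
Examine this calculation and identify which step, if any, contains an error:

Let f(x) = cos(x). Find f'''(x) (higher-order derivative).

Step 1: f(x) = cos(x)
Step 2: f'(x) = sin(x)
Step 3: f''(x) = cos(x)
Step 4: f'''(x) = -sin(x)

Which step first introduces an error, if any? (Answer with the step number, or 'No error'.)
Step 2

Step 2 is incorrect due to a sign flip.
The step shows: sin(x)
The correct value should be: -sin(x)

Explanation: The sign of the whole expression was flipped: the term -sin(x) was incorrectly written as sin(x)
The later steps are derived from this incorrect expression, so the error originates in Step 2.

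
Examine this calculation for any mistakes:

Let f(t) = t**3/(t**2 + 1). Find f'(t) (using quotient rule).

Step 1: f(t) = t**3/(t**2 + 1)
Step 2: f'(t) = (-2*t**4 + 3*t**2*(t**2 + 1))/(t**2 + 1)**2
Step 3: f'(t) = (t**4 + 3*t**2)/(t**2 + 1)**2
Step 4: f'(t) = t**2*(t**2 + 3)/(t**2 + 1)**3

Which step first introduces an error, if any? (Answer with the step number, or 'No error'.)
Step 4

Step 4 is incorrect due to a wrong exponent.
The step shows: t**2*(t**2 + 3)/(t**2 + 1)**3
The correct value should be: t**2*(t**2 + 3)/(t**2 + 1)**2

Explanation: The exponent -2 on t**2 + 1 was incorrectly written as -3: the term t**2*(t**2 + 3)/(t**2 + 1)**2 was incorrectly written as t**2*(t**2 + 3)/(t**2 + 1)**3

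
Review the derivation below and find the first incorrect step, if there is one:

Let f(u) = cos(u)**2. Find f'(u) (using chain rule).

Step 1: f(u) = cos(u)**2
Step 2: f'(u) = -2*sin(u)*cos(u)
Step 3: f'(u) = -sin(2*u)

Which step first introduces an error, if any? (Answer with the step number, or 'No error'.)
No error

All steps in this derivation are correct.
The final answer f'(u) = -sin(2*u) is valid.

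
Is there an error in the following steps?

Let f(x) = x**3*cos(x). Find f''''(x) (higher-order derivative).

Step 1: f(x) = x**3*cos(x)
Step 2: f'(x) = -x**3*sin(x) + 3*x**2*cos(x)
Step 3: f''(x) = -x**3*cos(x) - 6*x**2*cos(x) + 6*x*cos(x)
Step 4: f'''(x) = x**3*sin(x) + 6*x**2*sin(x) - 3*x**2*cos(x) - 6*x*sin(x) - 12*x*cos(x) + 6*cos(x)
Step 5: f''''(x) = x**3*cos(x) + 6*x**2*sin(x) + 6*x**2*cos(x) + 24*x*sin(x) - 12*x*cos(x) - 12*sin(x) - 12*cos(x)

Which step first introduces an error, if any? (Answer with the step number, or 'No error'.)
Step 3

Step 3 is incorrect due to a wrong trig function.
The step shows: -x**3*cos(x) - 6*x**2*cos(x) + 6*x*cos(x)
The correct value should be: -x**3*cos(x) - 6*x**2*sin(x) + 6*x*cos(x)

Explanation: sin(x) was incorrectly written as cos(x): the term -6*x**2*sin(x) was incorrectly written as -6*x**2*cos(x)
The later steps are derived from this incorrect expression, so the error originates in Step 3.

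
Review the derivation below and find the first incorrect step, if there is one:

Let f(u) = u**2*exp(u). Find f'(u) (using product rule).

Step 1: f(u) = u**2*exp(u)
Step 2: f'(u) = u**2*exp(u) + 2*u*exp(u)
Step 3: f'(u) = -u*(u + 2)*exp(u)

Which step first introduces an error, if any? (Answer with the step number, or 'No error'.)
Step 3

Step 3 is incorrect due to a sign flip.
The step shows: -u*(u + 2)*exp(u)
The correct value should be: u*(u + 2)*exp(u)

Explanation: The sign of the whole expression was flipped: the term u*(u + 2)*exp(u) was incorrectly written as -u*(u + 2)*exp(u)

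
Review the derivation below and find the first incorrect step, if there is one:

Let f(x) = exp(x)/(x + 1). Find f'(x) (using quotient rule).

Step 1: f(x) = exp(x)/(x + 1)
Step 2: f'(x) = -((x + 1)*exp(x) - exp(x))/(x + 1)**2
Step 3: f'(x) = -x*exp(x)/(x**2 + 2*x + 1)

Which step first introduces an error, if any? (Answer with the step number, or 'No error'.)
Step 2

Step 2 is incorrect due to a sign flip.
The step shows: -((x + 1)*exp(x) - exp(x))/(x + 1)**2
The correct value should be: ((x + 1)*exp(x) - exp(x))/(x + 1)**2

Explanation: The sign of the whole expression was flipped: the term ((x + 1)*exp(x) - exp(x))/(x + 1)**2 was incorrectly written as -((x + 1)*exp(x) - exp(x))/(x + 1)**2
The later steps are derived from this incorrect expression, so the error originates in Step 2.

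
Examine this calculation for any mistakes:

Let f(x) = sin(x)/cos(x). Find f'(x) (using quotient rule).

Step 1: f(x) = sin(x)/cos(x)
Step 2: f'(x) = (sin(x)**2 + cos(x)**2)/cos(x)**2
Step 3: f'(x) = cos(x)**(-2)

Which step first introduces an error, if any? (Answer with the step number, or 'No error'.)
No error

All steps in this derivation are correct.
The final answer f'(x) = cos(x)**(-2) is valid.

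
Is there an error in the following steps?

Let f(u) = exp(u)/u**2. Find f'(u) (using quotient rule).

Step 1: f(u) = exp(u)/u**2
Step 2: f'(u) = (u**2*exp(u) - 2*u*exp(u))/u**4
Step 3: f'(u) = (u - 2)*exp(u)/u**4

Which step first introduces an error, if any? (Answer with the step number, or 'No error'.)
Step 3

Step 3 is incorrect due to a wrong exponent.
The step shows: (u - 2)*exp(u)/u**4
The correct value should be: (u - 2)*exp(u)/u**3

Explanation: The exponent -3 on u was incorrectly written as -4: the term (u - 2)*exp(u)/u**3 was incorrectly written as (u - 2)*exp(u)/u**4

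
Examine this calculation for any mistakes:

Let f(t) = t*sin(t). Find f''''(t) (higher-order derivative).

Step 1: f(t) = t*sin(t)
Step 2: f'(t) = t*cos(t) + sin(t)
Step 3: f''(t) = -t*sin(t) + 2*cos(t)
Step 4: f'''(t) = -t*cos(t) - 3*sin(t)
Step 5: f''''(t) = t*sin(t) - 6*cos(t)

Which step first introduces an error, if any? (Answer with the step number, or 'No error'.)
Step 5

Step 5 is incorrect due to a wrong coefficient.
The step shows: t*sin(t) - 6*cos(t)
The correct value should be: t*sin(t) - 4*cos(t)

Explanation: The coefficient -4 was incorrectly written as -6: the term -4*cos(t) was incorrectly written as -6*cos(t)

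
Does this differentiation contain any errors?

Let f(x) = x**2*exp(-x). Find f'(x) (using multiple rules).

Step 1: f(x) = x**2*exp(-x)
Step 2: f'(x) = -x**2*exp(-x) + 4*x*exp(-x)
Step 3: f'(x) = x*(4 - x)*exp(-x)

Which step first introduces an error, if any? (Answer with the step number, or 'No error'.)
Step 2

Step 2 is incorrect due to a wrong coefficient.
The step shows: -x**2*exp(-x) + 4*x*exp(-x)
The correct value should be: -x**2*exp(-x) + 2*x*exp(-x)

Explanation: The coefficient 2 was incorrectly written as 4: the term 2*x*exp(-x) was incorrectly written as 4*x*exp(-x)
The later steps are derived from this incorrect expression, so the error originates in Step 2.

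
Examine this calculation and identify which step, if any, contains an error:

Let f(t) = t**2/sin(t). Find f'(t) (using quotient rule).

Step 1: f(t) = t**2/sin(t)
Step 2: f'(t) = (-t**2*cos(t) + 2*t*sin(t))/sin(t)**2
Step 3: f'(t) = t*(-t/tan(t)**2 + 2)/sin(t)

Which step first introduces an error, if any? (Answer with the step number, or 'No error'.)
Step 3

Step 3 is incorrect due to a wrong exponent.
The step shows: t*(-t/tan(t)**2 + 2)/sin(t)
The correct value should be: t*(-t/tan(t) + 2)/sin(t)

Explanation: The exponent -1 on tan(t) was incorrectly written as -2: the term t*(-t/tan(t) + 2)/sin(t) was incorrectly written as t*(-t/tan(t)**2 + 2)/sin(t)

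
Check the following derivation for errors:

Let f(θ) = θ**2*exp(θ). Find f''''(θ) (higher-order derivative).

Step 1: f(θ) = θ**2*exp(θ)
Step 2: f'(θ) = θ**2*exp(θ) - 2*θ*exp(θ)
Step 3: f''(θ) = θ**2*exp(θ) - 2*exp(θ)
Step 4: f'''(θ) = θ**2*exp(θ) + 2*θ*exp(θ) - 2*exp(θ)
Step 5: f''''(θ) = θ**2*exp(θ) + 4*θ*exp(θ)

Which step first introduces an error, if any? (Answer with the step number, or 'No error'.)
Step 2

Step 2 is incorrect due to a sign flip.
The step shows: θ**2*exp(θ) - 2*θ*exp(θ)
The correct value should be: θ**2*exp(θ) + 2*θ*exp(θ)

Explanation: The sign of one term was flipped: the term 2*θ*exp(θ) was incorrectly written as -2*θ*exp(θ)
The later steps are derived from this incorrect expression, so the error originates in Step 2.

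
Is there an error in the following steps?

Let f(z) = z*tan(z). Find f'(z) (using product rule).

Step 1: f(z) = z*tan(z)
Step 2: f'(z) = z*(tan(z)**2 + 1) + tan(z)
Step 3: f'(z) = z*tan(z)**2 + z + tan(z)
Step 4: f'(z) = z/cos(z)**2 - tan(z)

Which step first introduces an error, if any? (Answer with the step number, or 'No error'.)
Step 4

Step 4 is incorrect due to a sign flip.
The step shows: z/cos(z)**2 - tan(z)
The correct value should be: z/cos(z)**2 + tan(z)

Explanation: The sign of one term was flipped: the term tan(z) was incorrectly written as -tan(z)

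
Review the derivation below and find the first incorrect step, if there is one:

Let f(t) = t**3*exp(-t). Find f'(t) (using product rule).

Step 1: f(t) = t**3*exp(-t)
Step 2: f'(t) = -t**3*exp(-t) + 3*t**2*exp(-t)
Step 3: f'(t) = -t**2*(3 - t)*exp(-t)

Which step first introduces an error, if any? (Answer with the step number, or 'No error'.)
Step 3

Step 3 is incorrect due to a sign flip.
The step shows: -t**2*(3 - t)*exp(-t)
The correct value should be: t**2*(3 - t)*exp(-t)

Explanation: The sign of the whole expression was flipped: the term t**2*(3 - t)*exp(-t) was incorrectly written as -t**2*(3 - t)*exp(-t)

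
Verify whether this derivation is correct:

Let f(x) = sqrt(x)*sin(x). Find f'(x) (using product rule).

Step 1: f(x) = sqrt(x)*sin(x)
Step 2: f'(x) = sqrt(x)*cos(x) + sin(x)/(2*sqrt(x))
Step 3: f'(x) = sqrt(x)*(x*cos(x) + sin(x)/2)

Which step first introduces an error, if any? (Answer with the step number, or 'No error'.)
Step 3

Step 3 is incorrect due to a wrong exponent.
The step shows: sqrt(x)*(x*cos(x) + sin(x)/2)
The correct value should be: (x*cos(x) + sin(x)/2)/sqrt(x)

Explanation: The exponent -1/2 on x was incorrectly written as 1/2: the term (x*cos(x) + sin(x)/2)/sqrt(x) was incorrectly written as sqrt(x)*(x*cos(x) + sin(x)/2)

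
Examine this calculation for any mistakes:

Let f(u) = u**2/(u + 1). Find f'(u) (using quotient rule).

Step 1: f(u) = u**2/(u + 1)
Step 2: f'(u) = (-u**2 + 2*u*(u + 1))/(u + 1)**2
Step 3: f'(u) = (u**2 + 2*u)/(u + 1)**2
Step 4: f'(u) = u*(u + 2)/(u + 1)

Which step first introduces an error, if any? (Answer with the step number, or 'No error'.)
Step 4

Step 4 is incorrect due to a wrong exponent.
The step shows: u*(u + 2)/(u + 1)
The correct value should be: u*(u + 2)/(u + 1)**2

Explanation: The exponent -2 on u + 1 was incorrectly written as -1: the term u*(u + 2)/(u + 1)**2 was incorrectly written as u*(u + 2)/(u + 1)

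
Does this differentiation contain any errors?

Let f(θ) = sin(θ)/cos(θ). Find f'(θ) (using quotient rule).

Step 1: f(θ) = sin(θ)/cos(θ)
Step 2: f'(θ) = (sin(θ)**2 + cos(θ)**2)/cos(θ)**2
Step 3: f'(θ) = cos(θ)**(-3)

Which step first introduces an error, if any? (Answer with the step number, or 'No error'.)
Step 3

Step 3 is incorrect due to a wrong exponent.
The step shows: cos(θ)**(-3)
The correct value should be: cos(θ)**(-2)

Explanation: The exponent -2 on cos(θ) was incorrectly written as -3: the term cos(θ)**(-2) was incorrectly written as cos(θ)**(-3)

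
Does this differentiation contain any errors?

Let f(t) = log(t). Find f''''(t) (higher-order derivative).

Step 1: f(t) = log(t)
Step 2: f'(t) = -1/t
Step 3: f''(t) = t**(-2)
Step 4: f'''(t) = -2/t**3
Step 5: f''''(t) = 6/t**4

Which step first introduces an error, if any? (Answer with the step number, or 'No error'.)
Step 2

Step 2 is incorrect due to a sign flip.
The step shows: -1/t
The correct value should be: 1/t

Explanation: The sign of the whole expression was flipped: the term 1/t was incorrectly written as -1/t
The later steps are derived from this incorrect expression, so the error originates in Step 2.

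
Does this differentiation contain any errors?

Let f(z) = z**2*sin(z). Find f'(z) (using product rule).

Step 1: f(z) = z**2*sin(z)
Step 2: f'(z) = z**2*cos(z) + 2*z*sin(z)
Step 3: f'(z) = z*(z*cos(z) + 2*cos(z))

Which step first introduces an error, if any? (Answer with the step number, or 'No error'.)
Step 3

Step 3 is incorrect due to a wrong trig function.
The step shows: z*(z*cos(z) + 2*cos(z))
The correct value should be: z*(z*cos(z) + 2*sin(z))

Explanation: sin(z) was incorrectly written as cos(z): the term z*(z*cos(z) + 2*sin(z)) was incorrectly written as z*(z*cos(z) + 2*cos(z))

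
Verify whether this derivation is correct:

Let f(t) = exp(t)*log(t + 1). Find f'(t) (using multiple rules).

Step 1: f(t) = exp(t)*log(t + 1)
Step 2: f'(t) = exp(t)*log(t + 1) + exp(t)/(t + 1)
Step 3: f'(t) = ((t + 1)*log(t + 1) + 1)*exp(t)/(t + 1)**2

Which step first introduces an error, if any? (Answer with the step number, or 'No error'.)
Step 3

Step 3 is incorrect due to a wrong exponent.
The step shows: ((t + 1)*log(t + 1) + 1)*exp(t)/(t + 1)**2
The correct value should be: ((t + 1)*log(t + 1) + 1)*exp(t)/(t + 1)

Explanation: The exponent -1 on t + 1 was incorrectly written as -2: the term ((t + 1)*log(t + 1) + 1)*exp(t)/(t + 1) was incorrectly written as ((t + 1)*log(t + 1) + 1)*exp(t)/(t + 1)**2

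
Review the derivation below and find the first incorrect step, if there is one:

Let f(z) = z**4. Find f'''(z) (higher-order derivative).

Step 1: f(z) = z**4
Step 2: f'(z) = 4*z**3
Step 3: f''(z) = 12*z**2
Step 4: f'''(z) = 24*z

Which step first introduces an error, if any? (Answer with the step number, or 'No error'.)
No error

All steps in this derivation are correct.
The final answer f'''(z) = 24*z is valid.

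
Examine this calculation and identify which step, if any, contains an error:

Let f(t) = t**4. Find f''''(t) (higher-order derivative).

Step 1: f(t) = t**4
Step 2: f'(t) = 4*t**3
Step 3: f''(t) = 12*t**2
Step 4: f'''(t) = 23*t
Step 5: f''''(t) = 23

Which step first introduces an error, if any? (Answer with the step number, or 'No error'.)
Step 4

Step 4 is incorrect due to a wrong coefficient.
The step shows: 23*t
The correct value should be: 24*t

Explanation: The coefficient 24 was incorrectly written as 23: the term 24*t was incorrectly written as 23*t
The later steps are derived from this incorrect expression, so the error originates in Step 4.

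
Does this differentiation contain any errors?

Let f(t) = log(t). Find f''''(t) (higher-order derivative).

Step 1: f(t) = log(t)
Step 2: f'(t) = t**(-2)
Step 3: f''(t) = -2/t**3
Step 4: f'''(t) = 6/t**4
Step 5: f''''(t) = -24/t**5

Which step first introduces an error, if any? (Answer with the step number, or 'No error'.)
Step 2

Step 2 is incorrect due to a wrong exponent.
The step shows: t**(-2)
The correct value should be: 1/t

Explanation: The exponent -1 on t was incorrectly written as -2: the term 1/t was incorrectly written as t**(-2)
The later steps are derived from this incorrect expression, so the error originates in Step 2.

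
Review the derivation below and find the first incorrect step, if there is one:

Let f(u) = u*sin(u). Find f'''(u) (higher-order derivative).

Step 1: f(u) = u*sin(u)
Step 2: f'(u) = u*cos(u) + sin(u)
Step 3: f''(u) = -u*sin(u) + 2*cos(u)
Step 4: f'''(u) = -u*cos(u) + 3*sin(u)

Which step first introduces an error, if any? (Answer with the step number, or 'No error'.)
Step 4

Step 4 is incorrect due to a sign flip.
The step shows: -u*cos(u) + 3*sin(u)
The correct value should be: -u*cos(u) - 3*sin(u)

Explanation: The sign of one term was flipped: the term -3*sin(u) was incorrectly written as 3*sin(u)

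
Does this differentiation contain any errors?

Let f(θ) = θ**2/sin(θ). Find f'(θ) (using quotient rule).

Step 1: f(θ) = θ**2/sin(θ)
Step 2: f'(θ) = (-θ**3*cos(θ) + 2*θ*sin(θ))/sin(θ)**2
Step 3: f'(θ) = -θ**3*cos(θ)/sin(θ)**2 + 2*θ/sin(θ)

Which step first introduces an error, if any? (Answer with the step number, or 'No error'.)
Step 2

Step 2 is incorrect due to a wrong exponent.
The step shows: (-θ**3*cos(θ) + 2*θ*sin(θ))/sin(θ)**2
The correct value should be: (-θ**2*cos(θ) + 2*θ*sin(θ))/sin(θ)**2

Explanation: The exponent 2 on θ was incorrectly written as 3: the term (-θ**2*cos(θ) + 2*θ*sin(θ))/sin(θ)**2 was incorrectly written as (-θ**3*cos(θ) + 2*θ*sin(θ))/sin(θ)**2
The later steps are derived from this incorrect expression, so the error originates in Step 2.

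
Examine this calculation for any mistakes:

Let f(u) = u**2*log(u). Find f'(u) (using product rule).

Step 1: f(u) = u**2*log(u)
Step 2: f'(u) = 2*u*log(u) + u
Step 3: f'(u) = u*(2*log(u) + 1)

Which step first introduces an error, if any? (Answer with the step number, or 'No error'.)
No error

All steps in this derivation are correct.
The final answer f'(u) = u*(2*log(u) + 1) is valid.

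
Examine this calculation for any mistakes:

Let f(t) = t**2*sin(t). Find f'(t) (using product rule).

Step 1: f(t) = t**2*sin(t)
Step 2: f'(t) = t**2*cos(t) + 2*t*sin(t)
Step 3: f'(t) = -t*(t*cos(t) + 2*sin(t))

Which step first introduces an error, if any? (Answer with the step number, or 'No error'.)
Step 3

Step 3 is incorrect due to a sign flip.
The step shows: -t*(t*cos(t) + 2*sin(t))
The correct value should be: t*(t*cos(t) + 2*sin(t))

Explanation: The sign of the whole expression was flipped: the term t*(t*cos(t) + 2*sin(t)) was incorrectly written as -t*(t*cos(t) + 2*sin(t))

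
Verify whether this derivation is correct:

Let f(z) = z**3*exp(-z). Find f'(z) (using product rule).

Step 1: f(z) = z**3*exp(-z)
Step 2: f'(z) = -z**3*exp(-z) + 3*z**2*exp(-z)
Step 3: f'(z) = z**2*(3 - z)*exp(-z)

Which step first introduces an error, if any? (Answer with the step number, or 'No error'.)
No error

All steps in this derivation are correct.
The final answer f'(z) = z**2*(3 - z)*exp(-z) is valid.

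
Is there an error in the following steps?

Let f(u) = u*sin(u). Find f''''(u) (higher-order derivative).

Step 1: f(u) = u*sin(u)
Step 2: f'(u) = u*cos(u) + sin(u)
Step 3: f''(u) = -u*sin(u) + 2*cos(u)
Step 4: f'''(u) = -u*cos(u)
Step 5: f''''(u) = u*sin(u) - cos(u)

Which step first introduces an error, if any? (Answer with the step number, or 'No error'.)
Step 4

Step 4 is incorrect due to a dropped term.
The step shows: -u*cos(u)
The correct value should be: -u*cos(u) - 3*sin(u)

Explanation: A term was dropped: the term -3*sin(u) was incorrectly omitted
The later steps are derived from this incorrect expression, so the error originates in Step 4.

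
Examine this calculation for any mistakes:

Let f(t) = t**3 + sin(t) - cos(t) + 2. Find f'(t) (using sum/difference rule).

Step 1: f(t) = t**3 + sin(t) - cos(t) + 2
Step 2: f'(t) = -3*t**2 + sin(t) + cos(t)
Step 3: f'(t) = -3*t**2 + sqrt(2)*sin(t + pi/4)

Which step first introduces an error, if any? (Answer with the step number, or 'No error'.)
Step 2

Step 2 is incorrect due to a sign flip.
The step shows: -3*t**2 + sin(t) + cos(t)
The correct value should be: 3*t**2 + sin(t) + cos(t)

Explanation: The sign of one term was flipped: the term 3*t**2 was incorrectly written as -3*t**2
The later steps are derived from this incorrect expression, so the error originates in Step 2.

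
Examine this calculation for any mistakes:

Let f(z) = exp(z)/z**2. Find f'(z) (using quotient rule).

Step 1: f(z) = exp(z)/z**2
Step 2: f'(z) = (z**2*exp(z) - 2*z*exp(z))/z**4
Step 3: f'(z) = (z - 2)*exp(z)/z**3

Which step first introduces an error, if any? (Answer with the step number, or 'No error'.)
No error

All steps in this derivation are correct.
The final answer f'(z) = (z - 2)*exp(z)/z**3 is valid.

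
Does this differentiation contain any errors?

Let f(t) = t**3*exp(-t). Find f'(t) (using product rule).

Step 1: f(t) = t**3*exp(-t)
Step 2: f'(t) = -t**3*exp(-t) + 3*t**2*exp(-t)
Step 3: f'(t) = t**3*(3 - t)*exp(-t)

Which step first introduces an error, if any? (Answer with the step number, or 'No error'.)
Step 3

Step 3 is incorrect due to a wrong exponent.
The step shows: t**3*(3 - t)*exp(-t)
The correct value should be: t**2*(3 - t)*exp(-t)

Explanation: The exponent 2 on t was incorrectly written as 3: the term t**2*(3 - t)*exp(-t) was incorrectly written as t**3*(3 - t)*exp(-t)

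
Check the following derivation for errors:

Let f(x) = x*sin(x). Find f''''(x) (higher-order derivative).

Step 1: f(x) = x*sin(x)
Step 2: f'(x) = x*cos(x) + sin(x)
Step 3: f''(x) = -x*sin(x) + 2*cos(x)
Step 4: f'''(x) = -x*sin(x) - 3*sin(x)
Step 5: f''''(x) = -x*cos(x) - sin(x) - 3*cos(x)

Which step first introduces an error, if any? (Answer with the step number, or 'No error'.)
Step 4

Step 4 is incorrect due to a wrong trig function.
The step shows: -x*sin(x) - 3*sin(x)
The correct value should be: -x*cos(x) - 3*sin(x)

Explanation: cos(x) was incorrectly written as sin(x): the term -x*cos(x) was incorrectly written as -x*sin(x)
The later steps are derived from this incorrect expression, so the error originates in Step 4.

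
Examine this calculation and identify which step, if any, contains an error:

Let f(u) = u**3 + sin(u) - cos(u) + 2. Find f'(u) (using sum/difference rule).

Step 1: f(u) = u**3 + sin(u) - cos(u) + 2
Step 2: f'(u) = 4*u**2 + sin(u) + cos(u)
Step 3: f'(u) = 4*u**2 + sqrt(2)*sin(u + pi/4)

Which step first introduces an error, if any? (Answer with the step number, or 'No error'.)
Step 2

Step 2 is incorrect due to a wrong coefficient.
The step shows: 4*u**2 + sin(u) + cos(u)
The correct value should be: 3*u**2 + sin(u) + cos(u)

Explanation: The coefficient 3 was incorrectly written as 4: the term 3*u**2 was incorrectly written as 4*u**2
The later steps are derived from this incorrect expression, so the error originates in Step 2.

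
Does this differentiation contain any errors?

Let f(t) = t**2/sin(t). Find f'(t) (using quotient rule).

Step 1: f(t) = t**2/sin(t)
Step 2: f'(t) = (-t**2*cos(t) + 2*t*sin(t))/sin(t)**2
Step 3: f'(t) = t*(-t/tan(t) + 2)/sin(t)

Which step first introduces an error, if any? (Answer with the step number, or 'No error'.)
No error

All steps in this derivation are correct.
The final answer f'(t) = t*(-t/tan(t) + 2)/sin(t) is valid.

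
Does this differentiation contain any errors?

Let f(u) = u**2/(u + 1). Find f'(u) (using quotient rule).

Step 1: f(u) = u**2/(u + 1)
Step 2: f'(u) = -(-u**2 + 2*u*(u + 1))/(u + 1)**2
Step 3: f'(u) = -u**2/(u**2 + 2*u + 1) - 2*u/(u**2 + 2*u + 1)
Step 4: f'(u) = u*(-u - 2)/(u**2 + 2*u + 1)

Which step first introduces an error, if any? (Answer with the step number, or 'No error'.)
Step 2

Step 2 is incorrect due to a sign flip.
The step shows: -(-u**2 + 2*u*(u + 1))/(u + 1)**2
The correct value should be: (-u**2 + 2*u*(u + 1))/(u + 1)**2

Explanation: The sign of the whole expression was flipped: the term (-u**2 + 2*u*(u + 1))/(u + 1)**2 was incorrectly written as -(-u**2 + 2*u*(u + 1))/(u + 1)**2
The later steps are derived from this incorrect expression, so the error originates in Step 2.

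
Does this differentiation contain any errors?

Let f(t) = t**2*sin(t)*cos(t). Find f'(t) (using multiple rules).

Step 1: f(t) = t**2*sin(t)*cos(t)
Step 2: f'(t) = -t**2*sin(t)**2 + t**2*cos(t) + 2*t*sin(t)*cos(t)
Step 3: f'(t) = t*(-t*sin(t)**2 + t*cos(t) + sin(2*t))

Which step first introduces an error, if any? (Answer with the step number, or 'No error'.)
Step 2

Step 2 is incorrect due to a wrong exponent.
The step shows: -t**2*sin(t)**2 + t**2*cos(t) + 2*t*sin(t)*cos(t)
The correct value should be: -t**2*sin(t)**2 + t**2*cos(t)**2 + 2*t*sin(t)*cos(t)

Explanation: The exponent 2 on cos(t) was incorrectly written as 1: the term t**2*cos(t)**2 was incorrectly written as t**2*cos(t)
The later steps are derived from this incorrect expression, so the error originates in Step 2.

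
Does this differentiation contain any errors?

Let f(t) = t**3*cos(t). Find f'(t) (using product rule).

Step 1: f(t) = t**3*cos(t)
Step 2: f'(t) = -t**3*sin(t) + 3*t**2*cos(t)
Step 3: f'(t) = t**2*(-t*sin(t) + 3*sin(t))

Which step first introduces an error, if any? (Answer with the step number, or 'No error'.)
Step 3

Step 3 is incorrect due to a wrong trig function.
The step shows: t**2*(-t*sin(t) + 3*sin(t))
The correct value should be: t**2*(-t*sin(t) + 3*cos(t))

Explanation: cos(t) was incorrectly written as sin(t): the term t**2*(-t*sin(t) + 3*cos(t)) was incorrectly written as t**2*(-t*sin(t) + 3*sin(t))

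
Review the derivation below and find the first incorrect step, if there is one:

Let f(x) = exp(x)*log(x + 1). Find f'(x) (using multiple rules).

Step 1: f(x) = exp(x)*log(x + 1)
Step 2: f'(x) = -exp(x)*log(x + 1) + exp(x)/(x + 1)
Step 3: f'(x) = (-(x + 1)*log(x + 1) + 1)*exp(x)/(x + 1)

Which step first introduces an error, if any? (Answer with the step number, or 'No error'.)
Step 2

Step 2 is incorrect due to a sign flip.
The step shows: -exp(x)*log(x + 1) + exp(x)/(x + 1)
The correct value should be: exp(x)*log(x + 1) + exp(x)/(x + 1)

Explanation: The sign of one term was flipped: the term exp(x)*log(x + 1) was incorrectly written as -exp(x)*log(x + 1)
The later steps are derived from this incorrect expression, so the error originates in Step 2.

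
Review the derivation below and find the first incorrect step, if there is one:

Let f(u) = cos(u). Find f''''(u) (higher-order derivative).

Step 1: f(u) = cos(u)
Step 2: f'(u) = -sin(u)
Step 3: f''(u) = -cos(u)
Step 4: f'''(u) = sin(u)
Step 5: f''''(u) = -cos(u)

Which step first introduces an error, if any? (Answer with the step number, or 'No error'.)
Step 5

Step 5 is incorrect due to a sign flip.
The step shows: -cos(u)
The correct value should be: cos(u)

Explanation: The sign of the whole expression was flipped: the term cos(u) was incorrectly written as -cos(u)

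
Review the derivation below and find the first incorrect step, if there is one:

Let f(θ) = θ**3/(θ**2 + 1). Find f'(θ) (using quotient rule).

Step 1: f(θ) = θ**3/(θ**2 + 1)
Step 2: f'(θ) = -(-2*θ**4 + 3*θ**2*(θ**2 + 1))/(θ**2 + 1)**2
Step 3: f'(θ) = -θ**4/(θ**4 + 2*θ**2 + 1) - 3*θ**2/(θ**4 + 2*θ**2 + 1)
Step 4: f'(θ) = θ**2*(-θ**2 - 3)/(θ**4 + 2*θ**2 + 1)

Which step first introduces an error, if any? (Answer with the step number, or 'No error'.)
Step 2

Step 2 is incorrect due to a sign flip.
The step shows: -(-2*θ**4 + 3*θ**2*(θ**2 + 1))/(θ**2 + 1)**2
The correct value should be: (-2*θ**4 + 3*θ**2*(θ**2 + 1))/(θ**2 + 1)**2

Explanation: The sign of the whole expression was flipped: the term (-2*θ**4 + 3*θ**2*(θ**2 + 1))/(θ**2 + 1)**2 was incorrectly written as -(-2*θ**4 + 3*θ**2*(θ**2 + 1))/(θ**2 + 1)**2
The later steps are derived from this incorrect expression, so the error originates in Step 2.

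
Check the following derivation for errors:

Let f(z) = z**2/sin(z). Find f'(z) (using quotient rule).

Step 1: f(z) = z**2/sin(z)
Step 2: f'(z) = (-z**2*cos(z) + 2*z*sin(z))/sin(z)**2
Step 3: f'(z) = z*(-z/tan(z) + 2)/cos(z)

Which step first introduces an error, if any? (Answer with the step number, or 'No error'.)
Step 3

Step 3 is incorrect due to a wrong trig function.
The step shows: z*(-z/tan(z) + 2)/cos(z)
The correct value should be: z*(-z/tan(z) + 2)/sin(z)

Explanation: sin(z) was incorrectly written as cos(z): the term z*(-z/tan(z) + 2)/sin(z) was incorrectly written as z*(-z/tan(z) + 2)/cos(z)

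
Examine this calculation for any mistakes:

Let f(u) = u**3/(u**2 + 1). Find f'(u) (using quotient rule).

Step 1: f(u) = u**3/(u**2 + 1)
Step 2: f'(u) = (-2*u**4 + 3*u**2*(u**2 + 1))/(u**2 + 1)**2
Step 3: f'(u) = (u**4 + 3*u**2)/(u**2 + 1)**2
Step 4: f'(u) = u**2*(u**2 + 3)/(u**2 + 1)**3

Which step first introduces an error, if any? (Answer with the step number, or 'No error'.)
Step 4

Step 4 is incorrect due to a wrong exponent.
The step shows: u**2*(u**2 + 3)/(u**2 + 1)**3
The correct value should be: u**2*(u**2 + 3)/(u**2 + 1)**2

Explanation: The exponent -2 on u**2 + 1 was incorrectly written as -3: the term u**2*(u**2 + 3)/(u**2 + 1)**2 was incorrectly written as u**2*(u**2 + 3)/(u**2 + 1)**3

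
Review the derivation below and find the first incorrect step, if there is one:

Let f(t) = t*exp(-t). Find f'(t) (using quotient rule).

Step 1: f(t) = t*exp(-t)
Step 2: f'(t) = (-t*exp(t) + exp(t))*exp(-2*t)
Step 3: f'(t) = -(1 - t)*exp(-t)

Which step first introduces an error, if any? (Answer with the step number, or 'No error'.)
Step 3

Step 3 is incorrect due to a sign flip.
The step shows: -(1 - t)*exp(-t)
The correct value should be: (1 - t)*exp(-t)

Explanation: The sign of the whole expression was flipped: the term (1 - t)*exp(-t) was incorrectly written as -(1 - t)*exp(-t)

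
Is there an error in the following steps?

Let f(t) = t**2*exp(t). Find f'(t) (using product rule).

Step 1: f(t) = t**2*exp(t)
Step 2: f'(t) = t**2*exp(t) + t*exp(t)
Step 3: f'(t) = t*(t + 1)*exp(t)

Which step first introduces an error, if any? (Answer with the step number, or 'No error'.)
Step 2

Step 2 is incorrect due to a wrong coefficient.
The step shows: t**2*exp(t) + t*exp(t)
The correct value should be: t**2*exp(t) + 2*t*exp(t)

Explanation: The coefficient 2 was incorrectly written as 1: the term 2*t*exp(t) was incorrectly written as t*exp(t)
The later steps are derived from this incorrect expression, so the error originates in Step 2.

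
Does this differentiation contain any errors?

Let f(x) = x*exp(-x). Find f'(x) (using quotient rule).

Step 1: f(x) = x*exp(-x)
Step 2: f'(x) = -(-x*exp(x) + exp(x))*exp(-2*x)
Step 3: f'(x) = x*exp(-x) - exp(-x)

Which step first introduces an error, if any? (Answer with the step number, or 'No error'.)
Step 2

Step 2 is incorrect due to a sign flip.
The step shows: -(-x*exp(x) + exp(x))*exp(-2*x)
The correct value should be: (-x*exp(x) + exp(x))*exp(-2*x)

Explanation: The sign of the whole expression was flipped: the term (-x*exp(x) + exp(x))*exp(-2*x) was incorrectly written as -(-x*exp(x) + exp(x))*exp(-2*x)
The later steps are derived from this incorrect expression, so the error originates in Step 2.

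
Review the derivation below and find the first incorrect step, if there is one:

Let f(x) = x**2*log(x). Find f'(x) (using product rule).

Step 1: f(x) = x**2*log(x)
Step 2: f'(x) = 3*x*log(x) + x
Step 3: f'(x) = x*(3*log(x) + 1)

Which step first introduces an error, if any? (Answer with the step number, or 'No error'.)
Step 2

Step 2 is incorrect due to a wrong coefficient.
The step shows: 3*x*log(x) + x
The correct value should be: 2*x*log(x) + x

Explanation: The coefficient 2 was incorrectly written as 3: the term 2*x*log(x) was incorrectly written as 3*x*log(x)
The later steps are derived from this incorrect expression, so the error originates in Step 2.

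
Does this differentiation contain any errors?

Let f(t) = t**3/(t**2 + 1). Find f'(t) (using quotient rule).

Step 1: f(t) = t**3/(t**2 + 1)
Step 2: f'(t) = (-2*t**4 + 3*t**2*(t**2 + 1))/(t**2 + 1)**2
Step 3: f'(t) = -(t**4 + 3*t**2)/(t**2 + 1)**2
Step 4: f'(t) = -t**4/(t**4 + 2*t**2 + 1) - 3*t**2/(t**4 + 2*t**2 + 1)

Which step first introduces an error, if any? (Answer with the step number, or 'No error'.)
Step 3

Step 3 is incorrect due to a sign flip.
The step shows: -(t**4 + 3*t**2)/(t**2 + 1)**2
The correct value should be: (t**4 + 3*t**2)/(t**2 + 1)**2

Explanation: The sign of the whole expression was flipped: the term (t**4 + 3*t**2)/(t**2 + 1)**2 was incorrectly written as -(t**4 + 3*t**2)/(t**2 + 1)**2
The later steps are derived from this incorrect expression, so the error originates in Step 3.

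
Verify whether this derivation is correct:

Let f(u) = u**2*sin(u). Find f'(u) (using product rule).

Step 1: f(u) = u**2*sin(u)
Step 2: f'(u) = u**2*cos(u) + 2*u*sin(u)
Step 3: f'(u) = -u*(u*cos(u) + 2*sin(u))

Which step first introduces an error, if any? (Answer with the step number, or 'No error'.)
Step 3

Step 3 is incorrect due to a sign flip.
The step shows: -u*(u*cos(u) + 2*sin(u))
The correct value should be: u*(u*cos(u) + 2*sin(u))

Explanation: The sign of the whole expression was flipped: the term u*(u*cos(u) + 2*sin(u)) was incorrectly written as -u*(u*cos(u) + 2*sin(u))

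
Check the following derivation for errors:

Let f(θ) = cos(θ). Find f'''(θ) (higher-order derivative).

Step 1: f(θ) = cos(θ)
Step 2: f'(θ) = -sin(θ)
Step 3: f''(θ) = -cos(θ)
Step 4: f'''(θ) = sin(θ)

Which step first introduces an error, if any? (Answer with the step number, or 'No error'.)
No error

All steps in this derivation are correct.
The final answer f'''(θ) = sin(θ) is valid.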